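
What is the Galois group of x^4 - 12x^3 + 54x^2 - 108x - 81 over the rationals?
The polynomial is an irreducible quartic over Q and its discriminant is -1088391168, which is not a perfect square, so the Galois group is not contained in A_4. The resolvent cubic y^3 - 54*y^2 + 1620*y - 17496 has exactly one rational root, so the Galois group is C_4 or D_4. The quartic remains irreducible over Q(sqrt(disc)), so the group is D_4.

D_4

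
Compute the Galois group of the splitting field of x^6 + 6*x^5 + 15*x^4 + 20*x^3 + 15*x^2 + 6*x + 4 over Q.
S_3 (also written S3)

The polynomial f is an irreducible sextic over Q, so G = Gal(f/Q) is one of the 16 transitive subgroups 6T1, ..., 6T16 of S_6. The discriminant of f is -11337408, which is not a perfect square, so G is not contained in A_6. The transitive groups of degree 6 not contained in A_6 are: C_6 (6T1, order 6), S_3 (6T2, order 6), D_6 (6T3, order 12), C_3 x S_3 (6T5, order 18), A_4 x C_2 (6T6, order 24), S_4 (6T8, order 24), S_3 x S_3 (6T9, order 36), S_4 x C_2 (6T11, order 48), (S_3 x S_3) : C_2 (6T13, order 72), PGL(2,5) (6T14, order 120), S_6 (6T16, order 720). By Dedekind's theorem, for a prime p not dividing disc(f) the degrees of the irreducible factors of f mod p form the cycle type of an element of G. Factoring f modulo the 23 such primes p <= 97 (skipping 2, 3, which divide the discriminant), each new pattern first appears at: mod 5: f = (x^2 + x + 2)(x^2 + 2x + 3)(x^2 + 3x + 4), pattern 2+2+2; mod 7: f = (x^3 + 3x^2 + 3x + 3)(x^3 + 3x^2 + 3x + 6), pattern 3+3; mod 61: f = (x + 4)(x + 20)(x + 23)(x + 40)(x + 43)(x + 59), pattern 1+1+1+1+1+1. No other pattern occurs in this range, so the set of observed cycle types is {2+2+2, 3+3, 1+1+1+1+1+1}. The candidates containing elements of all these cycle types are C_6 (6T1) of order 6, S_3 (6T2) of order 6, D_6 (6T3) of order 12, C_3 x S_3 (6T5) of order 18, A_4 x C_2 (6T6) of order 24, S_4 (6T8) of order 24, S_3 x S_3 (6T9) of order 36, S_4 x C_2 (6T11) of order 48, (S_3 x S_3) : C_2 (6T13) of order 72, PGL(2,5) (6T14) of order 120, S_6 (6T16) of order 720; the others are excluded. The observed types are precisely the cycle types that occur in S_3 (6T2). Each of the other remaining candidates has further cycle types, and by the Chebotarev density theorem the matching factorization patterns would occur for a proportion of primes equal to their share of the group: C_6 (6T1) additionally contains elements of type 6 (2 of its 6 elements, about 33% of primes); D_6 (6T3) additionally contains elements of type 6, 2+2+1+1 (5 of its 12 elements, about 42% of primes); C_3 x S_3 (6T5) additionally contains elements of type 6, 3+1+1+1 (10 of its 18 elements, about 56% of primes); A_4 x C_2 (6T6) additionally contains elements of type 6, 2+2+1+1, 2+1+1+1+1 (14 of its 24 elements, about 58% of primes); S_4 (6T8) additionally contains elements of type 4+1+1, 2+2+1+1 (9 of its 24 elements, about 38% of primes); S_3 x S_3 (6T9) additionally contains elements of type 6, 3+1+1+1, 2+2+1+1 (25 of its 36 elements, about 69% of primes); S_4 x C_2 (6T11) additionally contains elements of type 6, 4+2, 4+1+1, 2+2+1+1, 2+1+1+1+1 (32 of its 48 elements, about 67% of primes); (S_3 x S_3) : C_2 (6T13) additionally contains elements of type 6, 4+2, 3+2+1, 3+1+1+1, 2+2+1+1, 2+1+1+1+1 (61 of its 72 elements, about 85% of primes); PGL(2,5) (6T14) additionally contains elements of type 6, 5+1, 4+1+1, 2+2+1+1 (89 of its 120 elements, about 74% of primes); S_6 (6T16) additionally contains elements of type 6, 5+1, 4+2, 4+1+1, 3+2+1, 3+1+1+1, 2+2+1+1, 2+1+1+1+1 (664 of its 720 elements, about 92% of primes). None of the 23 primes tested shows any such pattern (for each of these groups the chance of that is below 10^-4), which rules them out. Hence G = S_3 (6T2), of order 6.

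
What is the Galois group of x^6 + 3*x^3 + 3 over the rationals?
C_3 x S_3

The polynomial f is an irreducible sextic over Q, so G = Gal(f/Q) is one of the 16 transitive subgroups 6T1, ..., 6T16 of S_6. The discriminant of f is -177147, which is not a perfect square, so G is not contained in A_6. The transitive groups of degree 6 not contained in A_6 are: C_6 (6T1, order 6), S_3 (6T2, order 6), D_6 (6T3, order 12), C_3 x S_3 (6T5, order 18), A_4 x C_2 (6T6, order 24), S_4 (6T8, order 24), S_3 x S_3 (6T9, order 36), S_4 x C_2 (6T11, order 48), (S_3 x S_3) : C_2 (6T13, order 72), PGL(2,5) (6T14, order 120), S_6 (6T16, order 720). By Dedekind's theorem, for a prime p not dividing disc(f) the degrees of the irreducible factors of f mod p form the cycle type of an element of G. Factoring f modulo the 33 such primes p <= 139 (skipping 3, which divides the discriminant), each new pattern first appears at: mod 2: f = (x^6 + x^3 + 1), pattern 6; mod 7: f = (x + 3)(x + 5)(x + 6)(x^3 + 4), pattern 3+1+1+1; mod 17: f = (x^2 + 5x + 7)(x^2 + 13x + 7)(x^2 + 16x + 7), pattern 2+2+2; mod 19: f = (x^3 + 9)(x^3 + 13), pattern 3+3; mod 73: f = (x + 42)(x + 43)(x + 44)(x + 51)(x + 52)(x + 60), pattern 1+1+1+1+1+1. No other pattern occurs in this range, so the set of observed cycle types is {6, 3+1+1+1, 2+2+2, 3+3, 1+1+1+1+1+1}. The candidates containing elements of all these cycle types are C_3 x S_3 (6T5) of order 18, S_3 x S_3 (6T9) of order 36, (S_3 x S_3) : C_2 (6T13) of order 72, S_6 (6T16) of order 720; the others are excluded. The observed types are precisely the cycle types that occur in C_3 x S_3 (6T5). Each of the other remaining candidates has further cycle types, and by the Chebotarev density theorem the matching factorization patterns would occur for a proportion of primes equal to their share of the group: S_3 x S_3 (6T9) additionally contains elements of type 2+2+1+1 (9 of its 36 elements, about 25% of primes); (S_3 x S_3) : C_2 (6T13) additionally contains elements of type 4+2, 3+2+1, 2+2+1+1, 2+1+1+1+1 (45 of its 72 elements, about 62% of primes); S_6 (6T16) additionally contains elements of type 5+1, 4+2, 4+1+1, 3+2+1, 2+2+1+1, 2+1+1+1+1 (504 of its 720 elements, about 70% of primes). None of the 33 primes tested shows any such pattern (for each of these groups the chance of that is below 10^-4), which rules them out. Hence G = C_3 x S_3 (6T5), of order 18.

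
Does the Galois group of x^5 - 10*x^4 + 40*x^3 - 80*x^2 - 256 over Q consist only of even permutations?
The polynomial is irreducible of degree 5 over Q. Its discriminant is 67108864000000 = 8192000^2, a perfect square. A Galois group lies in the alternating group exactly when the discriminant is a square in Q, so the Galois group (D_5) is contained in A_5.

Yes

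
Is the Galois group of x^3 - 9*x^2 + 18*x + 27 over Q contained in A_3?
The polynomial is irreducible of degree 3 over Q. Its discriminant is -16767, which is not a perfect square. A Galois group lies in the alternating group exactly when the discriminant is a square in Q, so the Galois group (S_3) is not contained in A_3.

No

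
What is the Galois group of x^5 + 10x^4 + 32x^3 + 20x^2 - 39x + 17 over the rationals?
The polynomial f is an irreducible quintic over Q, so G = Gal(f/Q) is a transitive subgroup of S_5: one of C_5 (5T1, order 5), D_5 (5T2, order 10), F_20 (5T3, order 20), A_5 (5T4, order 60) or S_5 (5T5, order 120). The discriminant of f is 461338069, which is not a perfect square, so G is not contained in A_5. The transitive groups of degree 5 not contained in A_5 are: F_20 (5T3, order 20), S_5 (5T5, order 120). By Dedekind's theorem, for a prime p not dividing disc(f) the degrees of the irreducible factors of f mod p form the cycle type of an element of G. Factoring f modulo the first such prime p = 2, each new pattern first appears at: mod 2: f = (x^2 + x + 1)(x^3 + x^2 + 1), pattern 3+2. No other pattern occurs in this range, so the set of observed cycle types is {3+2}. Among the candidates above, the only group containing elements of all these cycle types is S_5 (5T5) — F_20 (5T3) lacks at least one of them. Hence G = S_5 (5T5), of order 120.

S_5 (also written S5)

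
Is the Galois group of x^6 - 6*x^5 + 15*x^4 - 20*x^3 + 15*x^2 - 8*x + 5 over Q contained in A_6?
The polynomial is irreducible of degree 6 over Q. Its discriminant is -1292992, which is not a perfect square. A Galois group lies in the alternating group exactly when the discriminant is a square in Q, so the Galois group (S_6) is not contained in A_6.

No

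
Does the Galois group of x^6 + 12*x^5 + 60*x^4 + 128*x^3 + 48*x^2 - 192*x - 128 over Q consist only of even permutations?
The polynomial is irreducible of degree 6 over Q. Its discriminant is 1352605460594688, which is not a perfect square. A Galois group lies in the alternating group exactly when the discriminant is a square in Q, so the Galois group (D_6) is not contained in A_6.

No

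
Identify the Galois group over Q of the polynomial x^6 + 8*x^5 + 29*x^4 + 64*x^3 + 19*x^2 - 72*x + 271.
(C_3 x C_3) : C_4 (also written G36+)

The polynomial f is an irreducible sextic over Q, so G = Gal(f/Q) is one of the 16 transitive subgroups 6T1, ..., 6T16 of S_6. The discriminant of f is 564385546240000 = 23756800^2, a perfect square, so G is contained in A_6. The transitive groups of degree 6 contained in A_6 are: A_4 (6T4, order 12), S_4 (6T7, order 24), (C_3 x C_3) : C_4 (6T10, order 36), PSL(2,5) (6T12, order 60), A_6 (6T15, order 360). By Dedekind's theorem, for a prime p not dividing disc(f) the degrees of the irreducible factors of f mod p form the cycle type of an element of G. Factoring f modulo the 19 such primes p <= 79 (skipping 2, 5, 29, which divide the discriminant), each new pattern first appears at: mod 3: f = (x^2 + 2x + 2)(x^4 + x + 2), pattern 4+2; mod 11: f = (x^3 + 7x + 1)(x^3 + 8x^2 + 7), pattern 3+3; mod 19: f = (x + 4)(x + 6)(x^2 + 7x + 2)(x^2 + 10x + 10), pattern 2+2+1+1; mod 61: f = (x + 10)(x + 24)(x + 57)(x^3 + 39x^2 + 36x + 36), pattern 3+1+1+1. No other pattern occurs in this range, so the set of observed cycle types is {4+2, 3+3, 2+2+1+1, 3+1+1+1}. The candidates containing elements of all these cycle types are (C_3 x C_3) : C_4 (6T10) of order 36, A_6 (6T15) of order 360; the others are excluded. The observed types are precisely the cycle types that occur in (C_3 x C_3) : C_4 (6T10) (apart from the identity). Each of the other remaining candidates has further cycle types, and by the Chebotarev density theorem the matching factorization patterns would occur for a proportion of primes equal to their share of the group: A_6 (6T15) additionally contains elements of type 5+1 (144 of its 360 elements, about 40% of primes). None of the 19 primes tested shows any such pattern (for each of these groups the chance of that is below 10^-4), which rules them out. Hence G = (C_3 x C_3) : C_4 (6T10), of order 36.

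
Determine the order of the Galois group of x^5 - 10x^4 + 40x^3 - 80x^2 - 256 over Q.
10

The degree of the splitting field over Q equals the order of the Galois group, so first determine the group. The polynomial f is an irreducible quintic over Q, so G = Gal(f/Q) is a transitive subgroup of S_5: one of C_5 (5T1, order 5), D_5 (5T2, order 10), F_20 (5T3, order 20), A_5 (5T4, order 60) or S_5 (5T5, order 120). The discriminant of f is 67108864000000 = 8192000^2, a perfect square, so G is contained in A_5. The transitive groups of degree 5 contained in A_5 are: C_5 (5T1, order 5), D_5 (5T2, order 10), A_5 (5T4, order 60). By Dedekind's theorem, for a prime p not dividing disc(f) the degrees of the irreducible factors of f mod p form the cycle type of an element of G. Factoring f modulo the 23 such primes p <= 97 (skipping 2, 5, which divide the discriminant), each new pattern first appears at: mod 3: f = (x + 1)(x^2 + 1)(x^2 + x + 2), pattern 2+2+1; mod 7: f = (x^5 + 4x^4 + 5x^3 + 4x^2 + 3), pattern 5. No other pattern occurs in this range, so the set of observed cycle types is {2+2+1, 5}. The candidates containing elements of all these cycle types are D_5 (5T2) of order 10, A_5 (5T4) of order 60; the others are excluded. The observed types are precisely the cycle types that occur in D_5 (5T2) (apart from the identity). Each of the other remaining candidates has further cycle types, and by the Chebotarev density theorem the matching factorization patterns would occur for a proportion of primes equal to their share of the group: A_5 (5T4) additionally contains elements of type 3+1+1 (20 of its 60 elements, about 33% of primes). None of the 23 primes tested shows any such pattern (for each of these groups the chance of that is below 10^-4), which rules them out. Hence G = D_5 (5T2), of order 10. The Galois group D_5 (5T2) has order 10, so the splitting field has degree 10 over Q.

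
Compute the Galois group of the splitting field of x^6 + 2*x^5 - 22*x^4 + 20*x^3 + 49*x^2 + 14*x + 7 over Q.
A_4

The polynomial f is an irreducible sextic over Q, so G = Gal(f/Q) is one of the 16 transitive subgroups 6T1, ..., 6T16 of S_6. The discriminant of f is 390966467128384 = 19772872^2, a perfect square, so G is contained in A_6. The transitive groups of degree 6 contained in A_6 are: A_4 (6T4, order 12), S_4 (6T7, order 24), (C_3 x C_3) : C_4 (6T10, order 36), PSL(2,5) (6T12, order 60), A_6 (6T15, order 360). By Dedekind's theorem, for a prime p not dividing disc(f) the degrees of the irreducible factors of f mod p form the cycle type of an element of G. Factoring f modulo the 33 such primes p <= 149 (skipping 2, 7, which divide the discriminant), each new pattern first appears at: mod 3: f = (x^3 + x^2 + 2)(x^3 + x^2 + x + 2), pattern 3+3; mod 13: f = (x + 7)(x + 9)(x^2 + 4x + 11)(x^2 + 8x + 5), pattern 2+2+1+1. No other pattern occurs in this range, so the set of observed cycle types is {3+3, 2+2+1+1}. The candidates containing elements of all these cycle types are A_4 (6T4) of order 12, S_4 (6T7) of order 24, (C_3 x C_3) : C_4 (6T10) of order 36, PSL(2,5) (6T12) of order 60, A_6 (6T15) of order 360; the others are excluded. The observed types are precisely the cycle types that occur in A_4 (6T4) (apart from the identity). Each of the other remaining candidates has further cycle types, and by the Chebotarev density theorem the matching factorization patterns would occur for a proportion of primes equal to their share of the group: S_4 (6T7) additionally contains elements of type 4+2 (6 of its 24 elements, about 25% of primes); (C_3 x C_3) : C_4 (6T10) additionally contains elements of type 4+2, 3+1+1+1 (22 of its 36 elements, about 61% of primes); PSL(2,5) (6T12) additionally contains elements of type 5+1 (24 of its 60 elements, about 40% of primes); A_6 (6T15) additionally contains elements of type 5+1, 4+2, 3+1+1+1 (274 of its 360 elements, about 76% of primes). None of the 33 primes tested shows any such pattern (for each of these groups the chance of that is below 10^-4), which rules them out. Hence G = A_4 (6T4), of order 12.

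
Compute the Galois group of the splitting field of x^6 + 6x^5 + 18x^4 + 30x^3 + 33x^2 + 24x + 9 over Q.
PGL(2,5)

The polynomial f is an irreducible sextic over Q, so G = Gal(f/Q) is one of the 16 transitive subgroups 6T1, ..., 6T16 of S_6. The discriminant of f is -16003008, which is not a perfect square, so G is not contained in A_6. The transitive groups of degree 6 not contained in A_6 are: C_6 (6T1, order 6), S_3 (6T2, order 6), D_6 (6T3, order 12), C_3 x S_3 (6T5, order 18), A_4 x C_2 (6T6, order 24), S_4 (6T8, order 24), S_3 x S_3 (6T9, order 36), S_4 x C_2 (6T11, order 48), (S_3 x S_3) : C_2 (6T13, order 72), PGL(2,5) (6T14, order 120), S_6 (6T16, order 720). By Dedekind's theorem, for a prime p not dividing disc(f) the degrees of the irreducible factors of f mod p form the cycle type of an element of G. Factoring f modulo the 21 such primes p <= 89 (skipping 2, 3, 7, which divide the discriminant), each new pattern first appears at: mod 5: f = (x^6 + x^5 + 3x^4 + 3x^2 + 4x + 4), pattern 6; mod 11: f = (x + 10)(x^5 + 7x^4 + 3x^3 + 2), pattern 5+1; mod 13: f = (x + 2)(x + 6)(x^4 + 11x^3 + 9x^2 + 8x + 4), pattern 4+1+1; mod 23: f = (x + 4)(x + 8)(x^2 + 7x + 8)(x^2 + 10x + 3), pattern 2+2+1+1; mod 43: f = (x^3 + 22x^2 + 20x + 21)(x^3 + 27x^2 + 6x + 25), pattern 3+3; mod 61: f = (x^2 + 34x + 5)(x^2 + 45x + 56)(x^2 + 49x + 46), pattern 2+2+2. No other pattern occurs in this range, so the set of observed cycle types is {6, 5+1, 4+1+1, 2+2+1+1, 3+3, 2+2+2}. The candidates containing elements of all these cycle types are PGL(2,5) (6T14) of order 120, S_6 (6T16) of order 720; the others are excluded. The observed types are precisely the cycle types that occur in PGL(2,5) (6T14) (apart from the identity). Each of the other remaining candidates has further cycle types, and by the Chebotarev density theorem the matching factorization patterns would occur for a proportion of primes equal to their share of the group: S_6 (6T16) additionally contains elements of type 4+2, 3+2+1, 3+1+1+1, 2+1+1+1+1 (265 of its 720 elements, about 37% of primes). None of the 21 primes tested shows any such pattern (for each of these groups the chance of that is below 10^-4), which rules them out. Hence G = PGL(2,5) (6T14), of order 120.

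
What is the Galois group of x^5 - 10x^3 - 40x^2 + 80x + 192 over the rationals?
The polynomial f is an irreducible quintic over Q, so G = Gal(f/Q) is a transitive subgroup of S_5: one of C_5 (5T1, order 5), D_5 (5T2, order 10), F_20 (5T3, order 20), A_5 (5T4, order 60) or S_5 (5T5, order 120). The discriminant of f is 1327104000000 = 1152000^2, a perfect square, so G is contained in A_5. The transitive groups of degree 5 contained in A_5 are: C_5 (5T1, order 5), D_5 (5T2, order 10), A_5 (5T4, order 60). By Dedekind's theorem, for a prime p not dividing disc(f) the degrees of the irreducible factors of f mod p form the cycle type of an element of G. Factoring f modulo the 23 such primes p <= 101 (skipping 2, 3, 5, which divide the discriminant), each new pattern first appears at: mod 7: f = (x^5 + 4x^3 + 2x^2 + 3x + 3), pattern 5; mod 17: f = (x + 6)(x^2 + x + 1)(x^2 + 10x + 15), pattern 2+2+1. No other pattern occurs in this range, so the set of observed cycle types is {5, 2+2+1}. The candidates containing elements of all these cycle types are D_5 (5T2) of order 10, A_5 (5T4) of order 60; the others are excluded. The observed types are precisely the cycle types that occur in D_5 (5T2) (apart from the identity). Each of the other remaining candidates has further cycle types, and by the Chebotarev density theorem the matching factorization patterns would occur for a proportion of primes equal to their share of the group: A_5 (5T4) additionally contains elements of type 3+1+1 (20 of its 60 elements, about 33% of primes). None of the 23 primes tested shows any such pattern (for each of these groups the chance of that is below 10^-4), which rules them out. Hence G = D_5 (5T2), of order 10.

D_5, the dihedral group of order 10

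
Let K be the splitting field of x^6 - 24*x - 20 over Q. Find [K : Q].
The degree of the splitting field over Q equals the order of the Galois group, so first determine the group. The polynomial f is an irreducible sextic over Q, so G = Gal(f/Q) is one of the 16 transitive subgroups 6T1, ..., 6T16 of S_6. The discriminant of f is 746496000000 = 864000^2, a perfect square, so G is contained in A_6. The transitive groups of degree 6 contained in A_6 are: A_4 (6T4, order 12), S_4 (6T7, order 24), (C_3 x C_3) : C_4 (6T10, order 36), PSL(2,5) (6T12, order 60), A_6 (6T15, order 360). By Dedekind's theorem, for a prime p not dividing disc(f) the degrees of the irreducible factors of f mod p form the cycle type of an element of G. Factoring f modulo the 6 such primes p <= 23 (skipping 2, 3, 5, which divide the discriminant), each new pattern first appears at: mod 7: f = (x + 4)(x^5 + 3x^4 + 2x^3 + 6x^2 + 4x + 2), pattern 5+1; mod 23: f = (x + 2)(x + 11)(x + 16)(x^3 + 17x^2 + 13x + 7), pattern 3+1+1+1. No other pattern occurs in this range, so the set of observed cycle types is {5+1, 3+1+1+1}. Among the candidates above, the only group containing elements of all these cycle types is A_6 (6T15) — each of A_4 (6T4), S_4 (6T7), (C_3 x C_3) : C_4 (6T10), PSL(2,5) (6T12) lacks at least one of them. Hence G = A_6 (6T15), of order 360. The Galois group A_6 (6T15) has order 360, so the splitting field has degree 360 over Q.

360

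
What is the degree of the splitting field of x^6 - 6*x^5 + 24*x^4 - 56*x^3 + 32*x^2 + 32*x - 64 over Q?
24

The degree of the splitting field over Q equals the order of the Galois group, so first determine the group. The polynomial f is an irreducible sextic over Q, so G = Gal(f/Q) is one of the 16 transitive subgroups 6T1, ..., 6T16 of S_6. The discriminant of f is 870211913777152, which is not a perfect square, so G is not contained in A_6. The transitive groups of degree 6 not contained in A_6 are: C_6 (6T1, order 6), S_3 (6T2, order 6), D_6 (6T3, order 12), C_3 x S_3 (6T5, order 18), A_4 x C_2 (6T6, order 24), S_4 (6T8, order 24), S_3 x S_3 (6T9, order 36), S_4 x C_2 (6T11, order 48), (S_3 x S_3) : C_2 (6T13, order 72), PGL(2,5) (6T14, order 120), S_6 (6T16, order 720). By Dedekind's theorem, for a prime p not dividing disc(f) the degrees of the irreducible factors of f mod p form the cycle type of an element of G. Factoring f modulo the 22 such primes p <= 89 (skipping 2, 37, which divide the discriminant), each new pattern first appears at: mod 3: f = (x^3 + x^2 + 2)(x^3 + 2x^2 + x + 1), pattern 3+3; mod 5: f = (x^2 + 2)(x^2 + x + 1)(x^2 + 3x + 3), pattern 2+2+2; mod 17: f = (x + 2)(x + 13)(x^4 + 13x^3 + 7x^2 + 11x + 8), pattern 4+1+1; mod 67: f = (x + 8)(x + 57)(x^2 + 65x + 26)(x^2 + 65x + 66), pattern 2+2+1+1. No other pattern occurs in this range, so the set of observed cycle types is {3+3, 2+2+2, 4+1+1, 2+2+1+1}. The candidates containing elements of all these cycle types are S_4 (6T8) of order 24, S_4 x C_2 (6T11) of order 48, PGL(2,5) (6T14) of order 120, S_6 (6T16) of order 720; the others are excluded. The observed types are precisely the cycle types that occur in S_4 (6T8) (apart from the identity). Each of the other remaining candidates has further cycle types, and by the Chebotarev density theorem the matching factorization patterns would occur for a proportion of primes equal to their share of the group: S_4 x C_2 (6T11) additionally contains elements of type 6, 4+2, 2+1+1+1+1 (17 of its 48 elements, about 35% of primes); PGL(2,5) (6T14) additionally contains elements of type 6, 5+1 (44 of its 120 elements, about 37% of primes); S_6 (6T16) additionally contains elements of type 6, 5+1, 4+2, 3+2+1, 3+1+1+1, 2+1+1+1+1 (529 of its 720 elements, about 73% of primes). None of the 22 primes tested shows any such pattern (for each of these groups the chance of that is below 10^-4), which rules them out. Hence G = S_4 (6T8), of order 24. The Galois group S_4 (6T8) has order 24, so the splitting field has degree 24 over Q.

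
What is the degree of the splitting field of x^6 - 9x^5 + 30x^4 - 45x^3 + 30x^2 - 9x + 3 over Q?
The degree of the splitting field over Q equals the order of the Galois group, so first determine the group. The polynomial f is an irreducible sextic over Q, so G = Gal(f/Q) is one of the 16 transitive subgroups 6T1, ..., 6T16 of S_6. The discriminant of f is -34992, which is not a perfect square, so G is not contained in A_6. The transitive groups of degree 6 not contained in A_6 are: C_6 (6T1, order 6), S_3 (6T2, order 6), D_6 (6T3, order 12), C_3 x S_3 (6T5, order 18), A_4 x C_2 (6T6, order 24), S_4 (6T8, order 24), S_3 x S_3 (6T9, order 36), S_4 x C_2 (6T11, order 48), (S_3 x S_3) : C_2 (6T13, order 72), PGL(2,5) (6T14, order 120), S_6 (6T16, order 720). By Dedekind's theorem, for a prime p not dividing disc(f) the degrees of the irreducible factors of f mod p form the cycle type of an element of G. Factoring f modulo the 23 such primes p <= 97 (skipping 2, 3, which divide the discriminant), each new pattern first appears at: mod 5: f = (x^2 + 2)(x^2 + 2x + 4)(x^2 + 4x + 1), pattern 2+2+2; mod 7: f = (x^3 + 5x + 2)(x^3 + 5x^2 + 4x + 5), pattern 3+3; mod 31: f = (x + 2)(x + 6)(x + 8)(x + 20)(x + 22)(x + 26), pattern 1+1+1+1+1+1. No other pattern occurs in this range, so the set of observed cycle types is {2+2+2, 3+3, 1+1+1+1+1+1}. The candidates containing elements of all these cycle types are C_6 (6T1) of order 6, S_3 (6T2) of order 6, D_6 (6T3) of order 12, C_3 x S_3 (6T5) of order 18, A_4 x C_2 (6T6) of order 24, S_4 (6T8) of order 24, S_3 x S_3 (6T9) of order 36, S_4 x C_2 (6T11) of order 48, (S_3 x S_3) : C_2 (6T13) of order 72, PGL(2,5) (6T14) of order 120, S_6 (6T16) of order 720; the others are excluded. The observed types are precisely the cycle types that occur in S_3 (6T2). Each of the other remaining candidates has further cycle types, and by the Chebotarev density theorem the matching factorization patterns would occur for a proportion of primes equal to their share of the group: C_6 (6T1) additionally contains elements of type 6 (2 of its 6 elements, about 33% of primes); D_6 (6T3) additionally contains elements of type 6, 2+2+1+1 (5 of its 12 elements, about 42% of primes); C_3 x S_3 (6T5) additionally contains elements of type 6, 3+1+1+1 (10 of its 18 elements, about 56% of primes); A_4 x C_2 (6T6) additionally contains elements of type 6, 2+2+1+1, 2+1+1+1+1 (14 of its 24 elements, about 58% of primes); S_4 (6T8) additionally contains elements of type 4+1+1, 2+2+1+1 (9 of its 24 elements, about 38% of primes); S_3 x S_3 (6T9) additionally contains elements of type 6, 3+1+1+1, 2+2+1+1 (25 of its 36 elements, about 69% of primes); S_4 x C_2 (6T11) additionally contains elements of type 6, 4+2, 4+1+1, 2+2+1+1, 2+1+1+1+1 (32 of its 48 elements, about 67% of primes); (S_3 x S_3) : C_2 (6T13) additionally contains elements of type 6, 4+2, 3+2+1, 3+1+1+1, 2+2+1+1, 2+1+1+1+1 (61 of its 72 elements, about 85% of primes); PGL(2,5) (6T14) additionally contains elements of type 6, 5+1, 4+1+1, 2+2+1+1 (89 of its 120 elements, about 74% of primes); S_6 (6T16) additionally contains elements of type 6, 5+1, 4+2, 4+1+1, 3+2+1, 3+1+1+1, 2+2+1+1, 2+1+1+1+1 (664 of its 720 elements, about 92% of primes). None of the 23 primes tested shows any such pattern (for each of these groups the chance of that is below 10^-4), which rules them out. Hence G = S_3 (6T2), of order 6. The Galois group S_3 (6T2) has order 6, so the splitting field has degree 6 over Q.

6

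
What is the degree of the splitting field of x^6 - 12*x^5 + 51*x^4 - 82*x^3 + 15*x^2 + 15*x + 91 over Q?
The degree of the splitting field over Q equals the order of the Galois group, so first determine the group. The polynomial f is an irreducible sextic over Q, so G = Gal(f/Q) is one of the 16 transitive subgroups 6T1, ..., 6T16 of S_6. The discriminant of f is -51195483, which is not a perfect square, so G is not contained in A_6. The transitive groups of degree 6 not contained in A_6 are: C_6 (6T1, order 6), S_3 (6T2, order 6), D_6 (6T3, order 12), C_3 x S_3 (6T5, order 18), A_4 x C_2 (6T6, order 24), S_4 (6T8, order 24), S_3 x S_3 (6T9, order 36), S_4 x C_2 (6T11, order 48), (S_3 x S_3) : C_2 (6T13, order 72), PGL(2,5) (6T14, order 120), S_6 (6T16, order 720). By Dedekind's theorem, for a prime p not dividing disc(f) the degrees of the irreducible factors of f mod p form the cycle type of an element of G. Factoring f modulo the 33 such primes p <= 149 (skipping 3, 17, which divide the discriminant), each new pattern first appears at: mod 2: f = (x^6 + x^4 + x^2 + x + 1), pattern 6; mod 7: f = (x)(x + 3)(x + 5)(x^3 + x^2 + 1), pattern 3+1+1+1; mod 19: f = (x^3 + 13x^2 + 4x + 3)(x^3 + 13x^2 + 11x + 5), pattern 3+3; mod 53: f = (x^2 + 2x + 22)(x^2 + 43x + 47)(x^2 + 49x + 23), pattern 2+2+2; mod 73: f = (x + 7)(x + 8)(x + 22)(x + 52)(x + 53)(x + 65), pattern 1+1+1+1+1+1. No other pattern occurs in this range, so the set of observed cycle types is {6, 3+1+1+1, 3+3, 2+2+2, 1+1+1+1+1+1}. The candidates containing elements of all these cycle types are C_3 x S_3 (6T5) of order 18, S_3 x S_3 (6T9) of order 36, (S_3 x S_3) : C_2 (6T13) of order 72, S_6 (6T16) of order 720; the others are excluded. The observed types are precisely the cycle types that occur in C_3 x S_3 (6T5). Each of the other remaining candidates has further cycle types, and by the Chebotarev density theorem the matching factorization patterns would occur for a proportion of primes equal to their share of the group: S_3 x S_3 (6T9) additionally contains elements of type 2+2+1+1 (9 of its 36 elements, about 25% of primes); (S_3 x S_3) : C_2 (6T13) additionally contains elements of type 4+2, 3+2+1, 2+2+1+1, 2+1+1+1+1 (45 of its 72 elements, about 62% of primes); S_6 (6T16) additionally contains elements of type 5+1, 4+2, 4+1+1, 3+2+1, 2+2+1+1, 2+1+1+1+1 (504 of its 720 elements, about 70% of primes). None of the 33 primes tested shows any such pattern (for each of these groups the chance of that is below 10^-4), which rules them out. Hence G = C_3 x S_3 (6T5), of order 18. The Galois group C_3 x S_3 (6T5) has order 18, so the splitting field has degree 18 over Q.

18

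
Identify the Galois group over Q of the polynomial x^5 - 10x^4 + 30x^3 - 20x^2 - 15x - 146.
5T2: D_5

The polynomial f is an irreducible quintic over Q, so G = Gal(f/Q) is a transitive subgroup of S_5: one of C_5 (5T1, order 5), D_5 (5T2, order 10), F_20 (5T3, order 20), A_5 (5T4, order 60) or S_5 (5T5, order 120). The discriminant of f is 1327104000000 = 1152000^2, a perfect square, so G is contained in A_5. The transitive groups of degree 5 contained in A_5 are: C_5 (5T1, order 5), D_5 (5T2, order 10), A_5 (5T4, order 60). By Dedekind's theorem, for a prime p not dividing disc(f) the degrees of the irreducible factors of f mod p form the cycle type of an element of G. Factoring f modulo the 23 such primes p <= 101 (skipping 2, 3, 5, which divide the discriminant), each new pattern first appears at: mod 7: f = (x^5 + 4x^4 + 2x^3 + x^2 + 6x + 1), pattern 5; mod 17: f = (x + 11)(x^2 + 14x + 4)(x^2 + 16x + 16), pattern 2+2+1. No other pattern occurs in this range, so the set of observed cycle types is {5, 2+2+1}. The candidates containing elements of all these cycle types are D_5 (5T2) of order 10, A_5 (5T4) of order 60; the others are excluded. The observed types are precisely the cycle types that occur in D_5 (5T2) (apart from the identity). Each of the other remaining candidates has further cycle types, and by the Chebotarev density theorem the matching factorization patterns would occur for a proportion of primes equal to their share of the group: A_5 (5T4) additionally contains elements of type 3+1+1 (20 of its 60 elements, about 33% of primes). None of the 23 primes tested shows any such pattern (for each of these groups the chance of that is below 10^-4), which rules them out. Hence G = D_5 (5T2), of order 10.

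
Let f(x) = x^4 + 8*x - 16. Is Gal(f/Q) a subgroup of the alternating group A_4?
The polynomial is irreducible of degree 4 over Q. Its discriminant is -1159168, which is not a perfect square. A Galois group lies in the alternating group exactly when the discriminant is a square in Q, so the Galois group (S_4) is not contained in A_4.

No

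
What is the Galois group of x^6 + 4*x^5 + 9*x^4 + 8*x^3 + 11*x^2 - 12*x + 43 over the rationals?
C_6 (also written C6)

The polynomial f is an irreducible sextic over Q, so G = Gal(f/Q) is one of the 16 transitive subgroups 6T1, ..., 6T16 of S_6. The discriminant of f is -18046378835968, which is not a perfect square, so G is not contained in A_6. The transitive groups of degree 6 not contained in A_6 are: C_6 (6T1, order 6), S_3 (6T2, order 6), D_6 (6T3, order 12), C_3 x S_3 (6T5, order 18), A_4 x C_2 (6T6, order 24), S_4 (6T8, order 24), S_3 x S_3 (6T9, order 36), S_4 x C_2 (6T11, order 48), (S_3 x S_3) : C_2 (6T13, order 72), PGL(2,5) (6T14, order 120), S_6 (6T16, order 720). By Dedekind's theorem, for a prime p not dividing disc(f) the degrees of the irreducible factors of f mod p form the cycle type of an element of G. Factoring f modulo the 37 such primes p <= 167 (skipping 2, 7, which divide the discriminant), each new pattern first appears at: mod 3: f = (x^6 + x^5 + 2x^3 + 2x^2 + 1), pattern 6; mod 11: f = (x^3 + 10x + 8)(x^3 + 4x^2 + 10x + 4), pattern 3+3; mod 13: f = (x^2 + 3x + 6)(x^2 + 5x + 8)(x^2 + 9x + 12), pattern 2+2+2; mod 29: f = (x + 4)(x + 12)(x + 15)(x + 18)(x + 20)(x + 22), pattern 1+1+1+1+1+1. No other pattern occurs in this range, so the set of observed cycle types is {6, 3+3, 2+2+2, 1+1+1+1+1+1}. The candidates containing elements of all these cycle types are C_6 (6T1) of order 6, D_6 (6T3) of order 12, C_3 x S_3 (6T5) of order 18, A_4 x C_2 (6T6) of order 24, S_3 x S_3 (6T9) of order 36, S_4 x C_2 (6T11) of order 48, (S_3 x S_3) : C_2 (6T13) of order 72, PGL(2,5) (6T14) of order 120, S_6 (6T16) of order 720; the others are excluded. The observed types are precisely the cycle types that occur in C_6 (6T1). Each of the other remaining candidates has further cycle types, and by the Chebotarev density theorem the matching factorization patterns would occur for a proportion of primes equal to their share of the group: D_6 (6T3) additionally contains elements of type 2+2+1+1 (3 of its 12 elements, about 25% of primes); C_3 x S_3 (6T5) additionally contains elements of type 3+1+1+1 (4 of its 18 elements, about 22% of primes); A_4 x C_2 (6T6) additionally contains elements of type 2+2+1+1, 2+1+1+1+1 (6 of its 24 elements, about 25% of primes); S_3 x S_3 (6T9) additionally contains elements of type 3+1+1+1, 2+2+1+1 (13 of its 36 elements, about 36% of primes); S_4 x C_2 (6T11) additionally contains elements of type 4+2, 4+1+1, 2+2+1+1, 2+1+1+1+1 (24 of its 48 elements, about 50% of primes); (S_3 x S_3) : C_2 (6T13) additionally contains elements of type 4+2, 3+2+1, 3+1+1+1, 2+2+1+1, 2+1+1+1+1 (49 of its 72 elements, about 68% of primes); PGL(2,5) (6T14) additionally contains elements of type 5+1, 4+1+1, 2+2+1+1 (69 of its 120 elements, about 58% of primes); S_6 (6T16) additionally contains elements of type 5+1, 4+2, 4+1+1, 3+2+1, 3+1+1+1, 2+2+1+1, 2+1+1+1+1 (544 of its 720 elements, about 76% of primes). None of the 37 primes tested shows any such pattern (for each of these groups the chance of that is below 10^-4), which rules them out. Hence G = C_6 (6T1), of order 6.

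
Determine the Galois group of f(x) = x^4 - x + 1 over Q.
S_4 (order 24)

The polynomial is an irreducible quartic over Q and its discriminant is 229, which is not a perfect square, so the Galois group is not contained in A_4. The resolvent cubic y^3 - 4*y - 1 is irreducible over Q. An irreducible resolvent with non-square discriminant gives S_4.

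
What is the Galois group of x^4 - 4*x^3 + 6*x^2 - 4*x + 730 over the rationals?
The polynomial is an irreducible quartic over Q and its discriminant is 99179645184 = 314928^2, a perfect square, so the Galois group is contained in A_4. The resolvent cubic y^3 - 6*y^2 - 2904*y + 5824 splits completely over Q, which gives the Klein four-group V_4.

V_4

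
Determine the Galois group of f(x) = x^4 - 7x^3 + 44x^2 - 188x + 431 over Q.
The polynomial is an irreducible quartic over Q and its discriminant is 3314025125, which is not a perfect square, so the Galois group is not contained in A_4. The resolvent cubic y^3 - 44*y^2 - 408*y + 19393 has exactly one rational root, so the Galois group is C_4 or D_4. The quartic becomes reducible over Q(sqrt(disc)), so the group is C_4.

C_4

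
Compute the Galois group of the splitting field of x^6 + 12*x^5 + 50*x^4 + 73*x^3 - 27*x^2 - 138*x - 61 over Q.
The polynomial f is an irreducible sextic over Q, so G = Gal(f/Q) is one of the 16 transitive subgroups 6T1, ..., 6T16 of S_6. The discriminant of f is 30991489 = 5567^2, a perfect square, so G is contained in A_6. The transitive groups of degree 6 contained in A_6 are: A_4 (6T4, order 12), S_4 (6T7, order 24), (C_3 x C_3) : C_4 (6T10, order 36), PSL(2,5) (6T12, order 60), A_6 (6T15, order 360). By Dedekind's theorem, for a prime p not dividing disc(f) the degrees of the irreducible factors of f mod p form the cycle type of an element of G. Factoring f modulo the 21 such primes p <= 79 (skipping 19, which divides the discriminant), each new pattern first appears at: mod 2: f = (x + 1)(x^5 + x^4 + x^3 + x + 1), pattern 5+1; mod 7: f = (x^3 + x^2 + 3x + 5)(x^3 + 4x^2 + x + 6), pattern 3+3; mod 61: f = (x)(x + 39)(x^2 + 15x + 13)(x^2 + 19x + 12), pattern 2+2+1+1. No other pattern occurs in this range, so the set of observed cycle types is {5+1, 3+3, 2+2+1+1}. The candidates containing elements of all these cycle types are PSL(2,5) (6T12) of order 60, A_6 (6T15) of order 360; the others are excluded. The observed types are precisely the cycle types that occur in PSL(2,5) (6T12) (apart from the identity). Each of the other remaining candidates has further cycle types, and by the Chebotarev density theorem the matching factorization patterns would occur for a proportion of primes equal to their share of the group: A_6 (6T15) additionally contains elements of type 4+2, 3+1+1+1 (130 of its 360 elements, about 36% of primes). None of the 21 primes tested shows any such pattern (for each of these groups the chance of that is below 10^-4), which rules them out. Hence G = PSL(2,5) (6T12), of order 60.

PSL(2,5), A_5 acting on 6 points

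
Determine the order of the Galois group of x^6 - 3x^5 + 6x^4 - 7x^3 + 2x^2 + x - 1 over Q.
24

The degree of the splitting field over Q equals the order of the Galois group, so first determine the group. The polynomial f is an irreducible sextic over Q, so G = Gal(f/Q) is one of the 16 transitive subgroups 6T1, ..., 6T16 of S_6. The discriminant of f is 810448, which is not a perfect square, so G is not contained in A_6. The transitive groups of degree 6 not contained in A_6 are: C_6 (6T1, order 6), S_3 (6T2, order 6), D_6 (6T3, order 12), C_3 x S_3 (6T5, order 18), A_4 x C_2 (6T6, order 24), S_4 (6T8, order 24), S_3 x S_3 (6T9, order 36), S_4 x C_2 (6T11, order 48), (S_3 x S_3) : C_2 (6T13, order 72), PGL(2,5) (6T14, order 120), S_6 (6T16, order 720). By Dedekind's theorem, for a prime p not dividing disc(f) the degrees of the irreducible factors of f mod p form the cycle type of an element of G. Factoring f modulo the 22 such primes p <= 89 (skipping 2, 37, which divide the discriminant), each new pattern first appears at: mod 3: f = (x^3 + x^2 + x + 2)(x^3 + 2x^2 + 1), pattern 3+3; mod 5: f = (x^2 + 3)(x^2 + 3x + 4)(x^2 + 4x + 2), pattern 2+2+2; mod 17: f = (x + 1)(x + 15)(x^4 + 15x^3 + 6x^2 + 12x + 9), pattern 4+1+1; mod 67: f = (x + 4)(x + 62)(x^2 + 66x + 40)(x^2 + 66x + 50), pattern 2+2+1+1. No other pattern occurs in this range, so the set of observed cycle types is {3+3, 2+2+2, 4+1+1, 2+2+1+1}. The candidates containing elements of all these cycle types are S_4 (6T8) of order 24, S_4 x C_2 (6T11) of order 48, PGL(2,5) (6T14) of order 120, S_6 (6T16) of order 720; the others are excluded. The observed types are precisely the cycle types that occur in S_4 (6T8) (apart from the identity). Each of the other remaining candidates has further cycle types, and by the Chebotarev density theorem the matching factorization patterns would occur for a proportion of primes equal to their share of the group: S_4 x C_2 (6T11) additionally contains elements of type 6, 4+2, 2+1+1+1+1 (17 of its 48 elements, about 35% of primes); PGL(2,5) (6T14) additionally contains elements of type 6, 5+1 (44 of its 120 elements, about 37% of primes); S_6 (6T16) additionally contains elements of type 6, 5+1, 4+2, 3+2+1, 3+1+1+1, 2+1+1+1+1 (529 of its 720 elements, about 73% of primes). None of the 22 primes tested shows any such pattern (for each of these groups the chance of that is below 10^-4), which rules them out. Hence G = S_4 (6T8), of order 24. The Galois group S_4 (6T8) has order 24, so the splitting field has degree 24 over Q.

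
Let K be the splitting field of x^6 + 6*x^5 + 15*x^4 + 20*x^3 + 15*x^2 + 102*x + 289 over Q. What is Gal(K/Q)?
The polynomial f is an irreducible sextic over Q, so G = Gal(f/Q) is one of the 16 transitive subgroups 6T1, ..., 6T16 of S_6. The discriminant of f is -9727331052552192, which is not a perfect square, so G is not contained in A_6. The transitive groups of degree 6 not contained in A_6 are: C_6 (6T1, order 6), S_3 (6T2, order 6), D_6 (6T3, order 12), C_3 x S_3 (6T5, order 18), A_4 x C_2 (6T6, order 24), S_4 (6T8, order 24), S_3 x S_3 (6T9, order 36), S_4 x C_2 (6T11, order 48), (S_3 x S_3) : C_2 (6T13, order 72), PGL(2,5) (6T14, order 120), S_6 (6T16, order 720). By Dedekind's theorem, for a prime p not dividing disc(f) the degrees of the irreducible factors of f mod p form the cycle type of an element of G. Factoring f modulo the 27 such primes p <= 127 (skipping 2, 3, 17, 43, which divide the discriminant), each new pattern first appears at: mod 5: f = (x^6 + x^5 + 2x + 4), pattern 6; mod 7: f = (x + 6)(x^2 + x + 3)(x^3 + 6x^2 + 6x + 4), pattern 3+2+1; mod 11: f = (x^2 + 6x + 2)(x^4 + 2x^2 + 8x + 7), pattern 4+2; mod 13: f = (x + 8)(x + 11)(x^2 + 4x + 2)(x^2 + 9x + 6), pattern 2+2+1+1; mod 61: f = (x + 5)(x + 9)(x + 21)(x + 43)(x^2 + 50x + 5), pattern 2+1+1+1+1; mod 97: f = (x + 2)(x + 21)(x + 25)(x^3 + 55x^2 + 56x + 80), pattern 3+1+1+1; mod 113: f = (x^2 + 10x + 49)(x^2 + 17x + 78)(x^2 + 92x + 59), pattern 2+2+2; mod 127: f = (x^3 + 52x^2 + 17x + 110)(x^3 + 81x^2 + 104x + 110), pattern 3+3. No other pattern occurs in this range, so the set of observed cycle types is {6, 3+2+1, 4+2, 2+2+1+1, 2+1+1+1+1, 3+1+1+1, 2+2+2, 3+3}. The candidates containing elements of all these cycle types are (S_3 x S_3) : C_2 (6T13) of order 72, S_6 (6T16) of order 720; the others are excluded. The observed types are precisely the cycle types that occur in (S_3 x S_3) : C_2 (6T13) (apart from the identity). Each of the other remaining candidates has further cycle types, and by the Chebotarev density theorem the matching factorization patterns would occur for a proportion of primes equal to their share of the group: S_6 (6T16) additionally contains elements of type 5+1, 4+1+1 (234 of its 720 elements, about 32% of primes). None of the 27 primes tested shows any such pattern (for each of these groups the chance of that is below 10^-4), which rules them out. Hence G = (S_3 x S_3) : C_2 (6T13), of order 72.

(S_3 x S_3) : C_2, the group 6T13 of order 72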